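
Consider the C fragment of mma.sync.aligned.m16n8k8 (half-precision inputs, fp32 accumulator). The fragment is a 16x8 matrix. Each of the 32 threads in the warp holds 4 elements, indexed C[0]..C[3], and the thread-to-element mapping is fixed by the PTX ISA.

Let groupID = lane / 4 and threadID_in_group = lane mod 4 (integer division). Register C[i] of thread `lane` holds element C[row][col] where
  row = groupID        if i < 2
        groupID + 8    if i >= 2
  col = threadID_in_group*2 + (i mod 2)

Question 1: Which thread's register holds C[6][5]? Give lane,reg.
r:6=>grp=6,rB=0  c:5=>tig=2,lo=1
L=6*4+2=26  i=0*2+1=1

26,1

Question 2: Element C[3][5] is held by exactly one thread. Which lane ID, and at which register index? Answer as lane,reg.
14,1

r=3⇒gr=3,Rb=0  c=5⇒th=2,odd=1
L=3*4+2=14  i=0*2+1=1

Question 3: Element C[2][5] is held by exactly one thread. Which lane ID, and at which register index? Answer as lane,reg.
r: 2->gid=2,r8=0  c: 5->tid=2,i&1=1
L=2*4+2=10  i=0*2+1=1

10,1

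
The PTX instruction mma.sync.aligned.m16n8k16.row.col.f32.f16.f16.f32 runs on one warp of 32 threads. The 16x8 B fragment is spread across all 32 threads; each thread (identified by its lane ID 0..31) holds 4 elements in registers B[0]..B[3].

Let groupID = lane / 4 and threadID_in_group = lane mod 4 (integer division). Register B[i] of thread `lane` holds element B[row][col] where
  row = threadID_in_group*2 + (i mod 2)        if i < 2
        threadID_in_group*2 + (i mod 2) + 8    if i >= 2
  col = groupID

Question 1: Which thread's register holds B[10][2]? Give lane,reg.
c=2->g=2  r=10->rb=1,t=1,b0=0
L=2*4+1=9  i=1*2+0=2

9,2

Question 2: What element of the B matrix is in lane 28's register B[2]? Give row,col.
8,7

L=28⇒gr=28>>2=7, th=28&3=0
[2]⇒row 0·2+0+8=8  col gr=7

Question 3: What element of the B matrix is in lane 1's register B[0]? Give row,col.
L=1⇒gr=1>>2=0, th=1&3=1
[0]⇒row 1·2+0+0=2  col gr=0

2,0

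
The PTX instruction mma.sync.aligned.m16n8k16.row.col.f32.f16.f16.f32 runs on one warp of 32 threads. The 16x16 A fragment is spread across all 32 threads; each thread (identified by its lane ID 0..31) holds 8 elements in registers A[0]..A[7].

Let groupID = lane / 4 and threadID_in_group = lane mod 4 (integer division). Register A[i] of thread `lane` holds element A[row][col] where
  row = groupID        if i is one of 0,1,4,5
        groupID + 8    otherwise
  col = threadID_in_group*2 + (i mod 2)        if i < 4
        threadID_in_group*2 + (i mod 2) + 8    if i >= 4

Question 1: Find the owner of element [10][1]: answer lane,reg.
r: 10->gid=2,r8=1  c: 1->c8=0,tid=0,i&1=1
L=2*4+0=8  i=0*4+1*2+1=3

8,3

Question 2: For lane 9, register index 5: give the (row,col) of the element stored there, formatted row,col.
L=9⇒gr=9>>2=2, th=9&3=1
[5]⇒row 2+0=2  col 1·2+1+8=11

2,11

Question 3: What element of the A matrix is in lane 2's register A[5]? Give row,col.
L=2→G=2>>2=0, T=2&3=2
[5]→row 0+0=0  col 2·2+1+8=13

0,13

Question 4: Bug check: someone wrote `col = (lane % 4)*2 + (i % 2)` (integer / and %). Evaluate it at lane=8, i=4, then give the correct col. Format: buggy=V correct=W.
`(lane % 4)*2 + (i % 2)`[8,4]⇒0
8: gr=2,th=0
[4] (2+0,0*2+0+8) = (2,8)
col: 0 vs 8

buggy=0 correct=8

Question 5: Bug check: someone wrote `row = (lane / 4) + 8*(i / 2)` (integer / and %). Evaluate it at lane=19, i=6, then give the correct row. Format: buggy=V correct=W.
`(lane / 4) + 8*(i / 2)`[19,6]->28
L=19->g=19>>2=4, t=19&3=3
[6]->row 4+8=12  col 3·2+0+8=14
row: 28 vs 12

buggy=28 correct=12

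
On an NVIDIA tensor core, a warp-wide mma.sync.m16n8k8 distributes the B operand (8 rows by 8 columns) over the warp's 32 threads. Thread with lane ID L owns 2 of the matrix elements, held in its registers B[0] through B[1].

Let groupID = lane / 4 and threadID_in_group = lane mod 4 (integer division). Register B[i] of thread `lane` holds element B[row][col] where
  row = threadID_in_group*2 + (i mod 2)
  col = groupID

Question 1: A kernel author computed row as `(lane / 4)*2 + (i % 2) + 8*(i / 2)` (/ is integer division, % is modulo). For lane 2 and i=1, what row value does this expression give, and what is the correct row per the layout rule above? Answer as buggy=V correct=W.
`(lane / 4)*2 + (i % 2) + 8*(i / 2)`[2,1]=>1
2: grp=0,tig=2
[1] (2*2+1,0) = (5,0)
row: 1 vs 5

buggy=1 correct=5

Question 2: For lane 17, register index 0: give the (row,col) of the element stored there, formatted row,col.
lane 17: gid=4 (17/4), tid=1 (17%4)
i=0: r=1*2+0=2, c=gid=4

2,4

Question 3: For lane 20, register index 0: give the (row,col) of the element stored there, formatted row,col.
0,5

lane 20: gid=5 (20/4), tid=0 (20%4)
i=0: r=0*2+0=0, c=gid=5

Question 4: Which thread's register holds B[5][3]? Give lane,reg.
14,1

c: 3->gid=3  r: 5->tid=2,i&1=1
L=3*4+2=14  i=1=1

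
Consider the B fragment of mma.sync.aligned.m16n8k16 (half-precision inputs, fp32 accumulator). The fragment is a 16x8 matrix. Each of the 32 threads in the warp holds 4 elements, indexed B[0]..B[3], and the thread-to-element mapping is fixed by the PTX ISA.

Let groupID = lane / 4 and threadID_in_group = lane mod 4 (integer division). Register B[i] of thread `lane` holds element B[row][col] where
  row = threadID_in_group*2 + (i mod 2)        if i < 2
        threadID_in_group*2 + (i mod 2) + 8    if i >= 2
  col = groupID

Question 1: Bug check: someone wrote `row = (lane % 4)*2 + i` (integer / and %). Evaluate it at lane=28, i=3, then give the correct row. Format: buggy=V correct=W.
buggy=3 correct=9

`(lane % 4)*2 + i`[28,3]→3
lane 28: G=7 (28/4), T=0 (28%4)
i=3: r=0*2+1+8=9, c=G=7
row: 3 vs 9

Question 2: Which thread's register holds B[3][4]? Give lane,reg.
c: 4->gid=4  r: 3->r8=0,tid=1,i&1=1
L=4*4+1=17  i=0*2+1=1

17,1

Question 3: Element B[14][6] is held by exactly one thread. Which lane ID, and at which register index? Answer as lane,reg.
27,2

c: 6->gid=6  r: 14->r8=1,tid=3,i&1=0
L=6*4+3=27  i=1*2+0=2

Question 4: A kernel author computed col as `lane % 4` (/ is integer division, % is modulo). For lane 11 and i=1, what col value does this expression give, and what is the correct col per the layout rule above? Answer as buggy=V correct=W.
`lane % 4`[11,1]->3
11: g=2,t=3
[1] (3*2+1+0,2) = (7,2)
col: 3 vs 2

buggy=3 correct=2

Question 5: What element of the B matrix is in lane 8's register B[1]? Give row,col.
1,2

lane 8: gr=2 (8/4), th=0 (8%4)
i=1: r=0*2+1+0=1, c=gr=2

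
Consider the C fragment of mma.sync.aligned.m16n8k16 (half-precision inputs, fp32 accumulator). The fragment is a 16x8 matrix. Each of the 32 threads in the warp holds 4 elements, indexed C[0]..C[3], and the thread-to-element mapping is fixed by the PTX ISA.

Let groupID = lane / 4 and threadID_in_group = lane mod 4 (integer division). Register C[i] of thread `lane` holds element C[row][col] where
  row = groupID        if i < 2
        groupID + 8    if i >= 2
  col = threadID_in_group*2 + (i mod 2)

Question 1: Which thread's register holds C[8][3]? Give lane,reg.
r=8⇒gr=0,Rb=1  c=3⇒th=1,odd=1
L=0*4+1=1  i=1*2+1=3

1,3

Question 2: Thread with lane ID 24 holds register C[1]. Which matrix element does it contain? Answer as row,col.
lane 24=>24/4=6, 24 mod 4=0
i=1  r:6+0=>6  c:2·0+1=>1

6,1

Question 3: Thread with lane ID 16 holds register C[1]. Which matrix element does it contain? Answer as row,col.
4,1

lane 16: g=4 (16/4), t=0 (16%4)
i=1: r=4+0=4, c=0*2+1=1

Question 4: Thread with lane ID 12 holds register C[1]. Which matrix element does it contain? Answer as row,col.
lane 12: gr=3 (12/4), th=0 (12%4)
i=1: r=3+0=3, c=0*2+1=1

3,1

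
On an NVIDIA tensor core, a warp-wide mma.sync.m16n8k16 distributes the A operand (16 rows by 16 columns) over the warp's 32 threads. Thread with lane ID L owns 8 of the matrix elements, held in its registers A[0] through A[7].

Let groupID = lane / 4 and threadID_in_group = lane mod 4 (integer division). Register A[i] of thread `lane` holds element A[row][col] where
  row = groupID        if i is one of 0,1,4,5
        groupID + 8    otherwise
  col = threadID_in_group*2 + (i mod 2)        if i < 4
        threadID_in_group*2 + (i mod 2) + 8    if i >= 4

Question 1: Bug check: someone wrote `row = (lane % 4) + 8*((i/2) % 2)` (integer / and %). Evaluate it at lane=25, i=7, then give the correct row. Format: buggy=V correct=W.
buggy=9 correct=14

`(lane % 4) + 8*((i/2) % 2)`[25,7]=>9
25: grp=6,tig=1
[7] (6+8,1*2+1+8) = (14,11)
row: 9 vs 14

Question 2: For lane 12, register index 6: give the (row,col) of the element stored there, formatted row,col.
11,8

lane 12->12/4=3, 12 mod 4=0
i=6  r:3+8->11  c:2·0+0+8->8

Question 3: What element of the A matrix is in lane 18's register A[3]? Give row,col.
12,5

L=18⇒gr=18>>2=4, th=18&3=2
[3]⇒row 4+8=12  col 2·2+1+0=5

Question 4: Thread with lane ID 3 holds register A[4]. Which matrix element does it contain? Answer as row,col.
3: g=0,t=3
[4] (0+0,3*2+0+8) = (0,14)

0,14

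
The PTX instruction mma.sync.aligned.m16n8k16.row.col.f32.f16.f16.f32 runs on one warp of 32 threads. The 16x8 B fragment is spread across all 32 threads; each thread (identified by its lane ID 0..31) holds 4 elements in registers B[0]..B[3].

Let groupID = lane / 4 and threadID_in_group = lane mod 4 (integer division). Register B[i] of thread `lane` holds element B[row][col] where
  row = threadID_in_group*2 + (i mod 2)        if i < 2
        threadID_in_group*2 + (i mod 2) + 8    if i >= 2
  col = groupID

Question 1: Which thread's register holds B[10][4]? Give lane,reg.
c=4->g=4  r=10->rb=1,t=1,b0=0
L=4*4+1=17  i=1*2+0=2

17,2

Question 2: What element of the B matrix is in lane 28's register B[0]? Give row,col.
L=28->gid=28>>2=7, tid=28&3=0
[0]->row 0·2+0+0=0  col gid=7

0,7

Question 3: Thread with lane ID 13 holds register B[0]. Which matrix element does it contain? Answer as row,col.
2,3

lane 13: grp=3 (13/4), tig=1 (13%4)
i=0: r=1*2+0+0=2, c=grp=3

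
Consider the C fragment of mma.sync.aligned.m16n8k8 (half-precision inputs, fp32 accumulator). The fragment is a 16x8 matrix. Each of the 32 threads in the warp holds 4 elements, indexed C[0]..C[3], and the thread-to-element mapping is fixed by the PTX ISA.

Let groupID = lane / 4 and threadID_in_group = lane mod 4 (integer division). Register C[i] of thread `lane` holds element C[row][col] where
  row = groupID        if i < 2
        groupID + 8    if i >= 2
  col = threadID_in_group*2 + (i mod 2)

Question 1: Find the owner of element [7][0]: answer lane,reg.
r: 7->gid=7,r8=0  c: 0->tid=0,i&1=0
L=7*4+0=28  i=0*2+0=0

28,0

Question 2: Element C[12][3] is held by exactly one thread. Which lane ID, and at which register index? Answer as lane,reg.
r: 12->gid=4,r8=1  c: 3->tid=1,i&1=1
L=4*4+1=17  i=1*2+1=3

17,3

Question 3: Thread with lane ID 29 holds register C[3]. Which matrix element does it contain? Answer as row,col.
lane 29: G=7 (29/4), T=1 (29%4)
i=3: r=7+8=15, c=1*2+1=3

15,3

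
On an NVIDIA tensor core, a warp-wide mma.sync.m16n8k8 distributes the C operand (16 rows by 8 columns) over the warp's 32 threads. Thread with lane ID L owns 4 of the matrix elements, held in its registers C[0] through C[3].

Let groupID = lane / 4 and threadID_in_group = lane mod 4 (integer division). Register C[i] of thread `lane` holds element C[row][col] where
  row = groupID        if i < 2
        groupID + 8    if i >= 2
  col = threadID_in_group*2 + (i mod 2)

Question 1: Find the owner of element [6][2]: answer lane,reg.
r:6=>grp=6,rB=0  c:2=>tig=1,lo=0
L=6*4+1=25  i=0*2+0=0

25,0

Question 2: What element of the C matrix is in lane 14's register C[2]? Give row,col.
L=14⇒gr=14>>2=3, th=14&3=2
[2]⇒row 3+8=11  col 2·2+0=4

11,4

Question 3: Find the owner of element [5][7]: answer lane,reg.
r: 5->gid=5,r8=0  c: 7->tid=3,i&1=1
L=5*4+3=23  i=0*2+1=1

23,1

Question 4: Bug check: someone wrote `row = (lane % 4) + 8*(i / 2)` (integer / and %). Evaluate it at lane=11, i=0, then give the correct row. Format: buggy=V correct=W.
`(lane % 4) + 8*(i / 2)`[11,0]⇒3
L=11⇒gr=11>>2=2, th=11&3=3
[0]⇒row 2+0=2  col 3·2+0=6
row: 3 vs 2

buggy=3 correct=2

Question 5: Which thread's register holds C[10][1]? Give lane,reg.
8,3

r: 10->gid=2,r8=1  c: 1->tid=0,i&1=1
L=2*4+0=8  i=1*2+1=3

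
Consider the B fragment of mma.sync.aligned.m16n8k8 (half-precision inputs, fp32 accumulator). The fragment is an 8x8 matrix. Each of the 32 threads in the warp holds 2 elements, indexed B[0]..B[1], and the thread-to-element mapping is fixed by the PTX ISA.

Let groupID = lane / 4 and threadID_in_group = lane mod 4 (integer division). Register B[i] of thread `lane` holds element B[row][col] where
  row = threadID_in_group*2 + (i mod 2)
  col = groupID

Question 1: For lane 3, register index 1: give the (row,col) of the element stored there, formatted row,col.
lane 3⇒3/4=0, 3 mod 4=3
i=1  r:2·3+1⇒7  c:0

7,0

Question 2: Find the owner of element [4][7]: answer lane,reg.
30,0

c=7→G=7  r=4→T=2,p=0
L=7*4+2=30  i=0=0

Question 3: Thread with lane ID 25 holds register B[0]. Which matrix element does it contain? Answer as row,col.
lane 25: grp=6 (25/4), tig=1 (25%4)
i=0: r=1*2+0=2, c=grp=6

2,6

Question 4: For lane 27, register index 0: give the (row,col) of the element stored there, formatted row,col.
6,6

L=27->g=27>>2=6, t=27&3=3
[0]->row 3·2+0=6  col g=6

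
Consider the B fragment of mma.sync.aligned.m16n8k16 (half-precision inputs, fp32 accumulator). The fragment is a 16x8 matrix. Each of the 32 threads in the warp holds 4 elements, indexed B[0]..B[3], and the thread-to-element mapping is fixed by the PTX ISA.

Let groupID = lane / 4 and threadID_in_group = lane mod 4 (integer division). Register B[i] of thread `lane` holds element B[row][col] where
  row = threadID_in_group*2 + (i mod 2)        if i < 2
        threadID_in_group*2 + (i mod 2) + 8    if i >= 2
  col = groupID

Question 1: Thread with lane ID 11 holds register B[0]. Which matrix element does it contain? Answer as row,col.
L=11->gid=11>>2=2, tid=11&3=3
[0]->row 3·2+0+0=6  col gid=2

6,2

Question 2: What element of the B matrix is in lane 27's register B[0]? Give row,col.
6,6

L=27⇒gr=27>>2=6, th=27&3=3
[0]⇒row 3·2+0+0=6  col gr=6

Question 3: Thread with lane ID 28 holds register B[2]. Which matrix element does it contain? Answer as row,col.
8,7

lane 28: g=7 (28/4), t=0 (28%4)
i=2: r=0*2+0+8=8, c=g=7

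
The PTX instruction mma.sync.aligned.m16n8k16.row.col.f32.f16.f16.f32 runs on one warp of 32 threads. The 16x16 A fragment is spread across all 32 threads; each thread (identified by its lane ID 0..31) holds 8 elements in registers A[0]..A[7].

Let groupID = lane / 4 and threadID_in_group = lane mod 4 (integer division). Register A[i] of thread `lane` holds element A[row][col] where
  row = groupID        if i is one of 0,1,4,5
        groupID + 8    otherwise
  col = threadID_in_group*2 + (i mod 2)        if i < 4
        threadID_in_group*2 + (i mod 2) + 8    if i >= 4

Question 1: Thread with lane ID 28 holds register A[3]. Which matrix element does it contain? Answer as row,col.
15,1

lane 28: gid=7 (28/4), tid=0 (28%4)
i=3: r=7+8=15, c=0*2+1+0=1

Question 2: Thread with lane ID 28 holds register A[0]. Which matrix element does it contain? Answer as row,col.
7,0

28: gr=7,th=0
[0] (7+0,0*2+0+0) = (7,0)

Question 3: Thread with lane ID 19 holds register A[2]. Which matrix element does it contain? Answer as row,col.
12,6

L=19->gid=19>>2=4, tid=19&3=3
[2]->row 4+8=12  col 3·2+0+0=6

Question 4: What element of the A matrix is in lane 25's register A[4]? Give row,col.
6,10

L=25->gid=25>>2=6, tid=25&3=1
[4]->row 6+0=6  col 1·2+0+8=10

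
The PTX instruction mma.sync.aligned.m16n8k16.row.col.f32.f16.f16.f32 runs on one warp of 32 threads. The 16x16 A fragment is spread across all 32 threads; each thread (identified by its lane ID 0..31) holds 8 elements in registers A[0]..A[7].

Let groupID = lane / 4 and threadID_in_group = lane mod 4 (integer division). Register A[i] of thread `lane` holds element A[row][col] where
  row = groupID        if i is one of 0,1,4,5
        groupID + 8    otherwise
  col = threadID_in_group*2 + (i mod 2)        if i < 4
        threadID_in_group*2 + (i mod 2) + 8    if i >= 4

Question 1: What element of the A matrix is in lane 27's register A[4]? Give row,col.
6,14

L=27->gid=27>>2=6, tid=27&3=3
[4]->row 6+0=6  col 3·2+0+8=14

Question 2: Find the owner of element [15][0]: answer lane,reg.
r=15→G=7,rhi=1  c=0→chi=0,T=0,p=0
L=7*4+0=28  i=0*4+1*2+0=2

28,2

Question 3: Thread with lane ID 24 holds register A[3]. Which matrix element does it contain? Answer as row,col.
14,1

lane 24: grp=6 (24/4), tig=0 (24%4)
i=3: r=6+8=14, c=0*2+1+0=1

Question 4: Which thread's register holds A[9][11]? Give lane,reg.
r=9->g=1,rb=1  c=11->cb=1,t=1,b0=1
L=1*4+1=5  i=1*4+1*2+1=7

5,7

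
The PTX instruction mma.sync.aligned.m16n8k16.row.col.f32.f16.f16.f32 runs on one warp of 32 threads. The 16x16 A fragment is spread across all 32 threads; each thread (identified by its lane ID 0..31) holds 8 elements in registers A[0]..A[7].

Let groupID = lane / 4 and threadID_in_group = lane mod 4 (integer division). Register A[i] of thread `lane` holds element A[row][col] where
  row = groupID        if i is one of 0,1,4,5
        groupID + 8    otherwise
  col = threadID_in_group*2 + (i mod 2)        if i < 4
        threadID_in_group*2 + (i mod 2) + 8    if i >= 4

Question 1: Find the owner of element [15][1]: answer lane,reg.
r:15=>grp=7,rB=1  c:1=>cB=0,tig=0,lo=1
L=7*4+0=28  i=0*4+1*2+1=3

28,3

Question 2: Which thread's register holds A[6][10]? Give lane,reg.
r:6=>grp=6,rB=0  c:10=>cB=1,tig=1,lo=0
L=6*4+1=25  i=1*4+0*2+0=4

25,4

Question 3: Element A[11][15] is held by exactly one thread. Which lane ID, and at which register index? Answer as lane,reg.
r=11->g=3,rb=1  c=15->cb=1,t=3,b0=1
L=3*4+3=15  i=1*4+1*2+1=7

15,7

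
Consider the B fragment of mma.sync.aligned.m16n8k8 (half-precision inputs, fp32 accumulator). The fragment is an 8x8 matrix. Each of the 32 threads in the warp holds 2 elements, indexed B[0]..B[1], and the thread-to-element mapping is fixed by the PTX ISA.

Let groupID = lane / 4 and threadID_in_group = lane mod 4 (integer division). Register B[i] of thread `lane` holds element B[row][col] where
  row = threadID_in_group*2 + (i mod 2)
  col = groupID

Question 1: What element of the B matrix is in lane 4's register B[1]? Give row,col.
lane 4: g=1 (4/4), t=0 (4%4)
i=1: r=0*2+1=1, c=g=1

1,1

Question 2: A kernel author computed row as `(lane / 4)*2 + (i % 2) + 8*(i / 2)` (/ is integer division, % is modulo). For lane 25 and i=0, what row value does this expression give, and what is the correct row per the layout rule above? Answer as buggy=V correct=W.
buggy=12 correct=2

`(lane / 4)*2 + (i % 2) + 8*(i / 2)`[25,0]→12
lane 25→25/4=6, 25 mod 4=1
i=0  r:2·1+0→2  c:6
row: 12 vs 2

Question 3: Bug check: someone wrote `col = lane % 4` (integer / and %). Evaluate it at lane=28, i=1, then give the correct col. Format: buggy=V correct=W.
`lane % 4`[28,1]=>0
lane 28=>28/4=7, 28 mod 4=0
i=1  r:2·0+1=>1  c:7
col: 0 vs 7

buggy=0 correct=7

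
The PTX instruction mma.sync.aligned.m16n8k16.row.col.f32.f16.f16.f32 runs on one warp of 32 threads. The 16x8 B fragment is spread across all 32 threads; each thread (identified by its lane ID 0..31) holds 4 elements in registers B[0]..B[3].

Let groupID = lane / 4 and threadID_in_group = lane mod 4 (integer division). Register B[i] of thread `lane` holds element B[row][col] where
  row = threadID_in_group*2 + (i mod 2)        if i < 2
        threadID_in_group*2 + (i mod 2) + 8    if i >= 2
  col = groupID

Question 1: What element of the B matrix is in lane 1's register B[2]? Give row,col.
10,0

lane 1=>1/4=0, 1 mod 4=1
i=2  r:2·1+0+8=>10  c:0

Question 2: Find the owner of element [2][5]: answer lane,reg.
21,0

c: 5->gid=5  r: 2->r8=0,tid=1,i&1=0
L=5*4+1=21  i=0*2+0=0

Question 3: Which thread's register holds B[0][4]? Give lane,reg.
16,0

c: 4->gid=4  r: 0->r8=0,tid=0,i&1=0
L=4*4+0=16  i=0*2+0=0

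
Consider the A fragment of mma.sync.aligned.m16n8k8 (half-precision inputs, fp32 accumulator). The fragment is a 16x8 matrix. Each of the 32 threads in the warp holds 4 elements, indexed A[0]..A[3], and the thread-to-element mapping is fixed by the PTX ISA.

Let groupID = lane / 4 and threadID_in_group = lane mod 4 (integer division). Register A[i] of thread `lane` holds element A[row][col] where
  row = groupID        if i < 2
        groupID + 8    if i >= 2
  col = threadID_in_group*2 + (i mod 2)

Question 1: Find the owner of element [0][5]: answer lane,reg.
2,1

r=0⇒gr=0,Rb=0  c=5⇒th=2,odd=1
L=0*4+2=2  i=0*2+1=1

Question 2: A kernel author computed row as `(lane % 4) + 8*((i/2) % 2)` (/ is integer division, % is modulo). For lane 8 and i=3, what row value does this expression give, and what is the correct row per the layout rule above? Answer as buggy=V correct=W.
buggy=8 correct=10

`(lane % 4) + 8*((i/2) % 2)`[8,3]=>8
8: grp=2,tig=0
[3] (2+8,0*2+1) = (10,1)
row: 8 vs 10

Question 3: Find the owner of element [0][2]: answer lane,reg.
r=0→G=0,rhi=0  c=2→T=1,p=0
L=0*4+1=1  i=0*2+0=0

1,0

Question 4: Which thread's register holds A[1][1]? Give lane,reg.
4,1

r: 1->gid=1,r8=0  c: 1->tid=0,i&1=1
L=1*4+0=4  i=0*2+1=1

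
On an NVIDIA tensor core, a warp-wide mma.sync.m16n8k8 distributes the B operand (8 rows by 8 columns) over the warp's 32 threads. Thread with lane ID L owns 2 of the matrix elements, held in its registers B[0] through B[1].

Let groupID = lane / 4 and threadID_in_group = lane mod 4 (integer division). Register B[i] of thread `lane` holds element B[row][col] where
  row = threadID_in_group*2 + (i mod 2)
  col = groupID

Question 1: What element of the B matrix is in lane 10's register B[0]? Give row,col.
L=10=>grp=10>>2=2, tig=10&3=2
[0]=>row 2·2+0=4  col grp=2

4,2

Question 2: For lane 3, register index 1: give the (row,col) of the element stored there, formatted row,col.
7,0

lane 3→3/4=0, 3 mod 4=3
i=1  r:2·3+1→7  c:0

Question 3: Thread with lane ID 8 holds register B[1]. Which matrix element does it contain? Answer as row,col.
8: grp=2,tig=0
[1] (0*2+1,2) = (1,2)

1,2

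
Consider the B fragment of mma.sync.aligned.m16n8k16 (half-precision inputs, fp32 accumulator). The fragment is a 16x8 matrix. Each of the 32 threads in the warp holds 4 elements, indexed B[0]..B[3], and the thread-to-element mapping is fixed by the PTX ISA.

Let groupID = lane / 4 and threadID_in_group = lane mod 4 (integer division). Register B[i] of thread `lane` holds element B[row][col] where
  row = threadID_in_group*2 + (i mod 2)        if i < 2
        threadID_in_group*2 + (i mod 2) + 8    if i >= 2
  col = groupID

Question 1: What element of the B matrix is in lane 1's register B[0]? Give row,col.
lane 1=>1/4=0, 1 mod 4=1
i=0  r:2·1+0+0=>2  c:0

2,0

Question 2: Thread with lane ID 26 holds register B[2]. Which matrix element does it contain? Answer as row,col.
L=26->gid=26>>2=6, tid=26&3=2
[2]->row 2·2+0+8=12  col gid=6

12,6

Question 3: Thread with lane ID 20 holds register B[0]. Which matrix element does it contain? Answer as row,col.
lane 20->20/4=5, 20 mod 4=0
i=0  r:2·0+0+0->0  c:5

0,5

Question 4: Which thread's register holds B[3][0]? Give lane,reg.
c:0=>grp=0  r:3=>rB=0,tig=1,lo=1
L=0*4+1=1  i=0*2+1=1

1,1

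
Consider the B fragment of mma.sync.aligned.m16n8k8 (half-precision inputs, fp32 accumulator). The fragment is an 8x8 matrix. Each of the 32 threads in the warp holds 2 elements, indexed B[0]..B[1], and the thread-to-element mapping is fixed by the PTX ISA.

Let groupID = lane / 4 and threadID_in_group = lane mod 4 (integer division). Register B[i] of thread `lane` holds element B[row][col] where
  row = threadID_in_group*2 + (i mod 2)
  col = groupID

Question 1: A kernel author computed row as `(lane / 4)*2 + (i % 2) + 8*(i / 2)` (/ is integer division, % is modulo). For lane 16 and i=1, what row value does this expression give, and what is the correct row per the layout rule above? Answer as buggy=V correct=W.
`(lane / 4)*2 + (i % 2) + 8*(i / 2)`[16,1]→9
L=16→G=16>>2=4, T=16&3=0
[1]→row 0·2+1=1  col G=4
row: 9 vs 1

buggy=9 correct=1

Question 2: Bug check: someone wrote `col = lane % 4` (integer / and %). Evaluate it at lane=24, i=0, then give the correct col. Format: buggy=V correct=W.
`lane % 4`[24,0]⇒0
24: gr=6,th=0
[0] (0*2+0,6) = (0,6)
col: 0 vs 6

buggy=0 correct=6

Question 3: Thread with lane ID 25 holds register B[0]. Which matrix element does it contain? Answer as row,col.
2,6

L=25->g=25>>2=6, t=25&3=1
[0]->row 1·2+0=2  col g=6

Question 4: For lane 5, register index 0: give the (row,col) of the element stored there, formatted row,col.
5: G=1,T=1
[0] (1*2+0,1) = (2,1)

2,1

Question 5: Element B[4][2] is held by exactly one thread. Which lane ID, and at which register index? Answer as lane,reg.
10,0

c: 2->gid=2  r: 4->tid=2,i&1=0
L=2*4+2=10  i=0=0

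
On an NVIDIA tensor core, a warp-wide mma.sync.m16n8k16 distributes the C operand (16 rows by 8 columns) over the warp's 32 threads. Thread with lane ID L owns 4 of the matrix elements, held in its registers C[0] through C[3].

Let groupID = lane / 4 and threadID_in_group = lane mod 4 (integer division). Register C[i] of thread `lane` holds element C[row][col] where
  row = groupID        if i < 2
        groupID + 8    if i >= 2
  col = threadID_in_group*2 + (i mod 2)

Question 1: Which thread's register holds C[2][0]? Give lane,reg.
8,0

r=2->g=2,rb=0  c=0->t=0,b0=0
L=2*4+0=8  i=0*2+0=0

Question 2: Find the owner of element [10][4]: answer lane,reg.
10,2

r:10=>grp=2,rB=1  c:4=>tig=2,lo=0
L=2*4+2=10  i=1*2+0=2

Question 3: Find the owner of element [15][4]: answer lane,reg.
r=15->g=7,rb=1  c=4->t=2,b0=0
L=7*4+2=30  i=1*2+0=2

30,2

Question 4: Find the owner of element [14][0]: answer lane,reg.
r: 14->gid=6,r8=1  c: 0->tid=0,i&1=0
L=6*4+0=24  i=1*2+0=2

24,2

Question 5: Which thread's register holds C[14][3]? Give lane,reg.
25,3

r=14⇒gr=6,Rb=1  c=3⇒th=1,odd=1
L=6*4+1=25  i=1*2+1=3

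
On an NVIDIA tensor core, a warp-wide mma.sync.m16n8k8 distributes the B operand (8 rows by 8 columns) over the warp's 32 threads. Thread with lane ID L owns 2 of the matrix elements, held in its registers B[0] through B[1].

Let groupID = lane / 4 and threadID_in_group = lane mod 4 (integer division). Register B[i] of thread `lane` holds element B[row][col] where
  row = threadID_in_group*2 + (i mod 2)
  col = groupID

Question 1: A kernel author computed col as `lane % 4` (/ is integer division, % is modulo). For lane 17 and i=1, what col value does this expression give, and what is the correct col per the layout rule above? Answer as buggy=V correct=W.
`lane % 4`[17,1]⇒1
L=17⇒gr=17>>2=4, th=17&3=1
[1]⇒row 1·2+1=3  col gr=4
col: 1 vs 4

buggy=1 correct=4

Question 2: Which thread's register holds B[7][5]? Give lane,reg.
c:5=>grp=5  r:7=>tig=3,lo=1
L=5*4+3=23  i=1=1

23,1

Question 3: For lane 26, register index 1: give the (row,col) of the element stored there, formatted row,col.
26: gid=6,tid=2
[1] (2*2+1,6) = (5,6)

5,6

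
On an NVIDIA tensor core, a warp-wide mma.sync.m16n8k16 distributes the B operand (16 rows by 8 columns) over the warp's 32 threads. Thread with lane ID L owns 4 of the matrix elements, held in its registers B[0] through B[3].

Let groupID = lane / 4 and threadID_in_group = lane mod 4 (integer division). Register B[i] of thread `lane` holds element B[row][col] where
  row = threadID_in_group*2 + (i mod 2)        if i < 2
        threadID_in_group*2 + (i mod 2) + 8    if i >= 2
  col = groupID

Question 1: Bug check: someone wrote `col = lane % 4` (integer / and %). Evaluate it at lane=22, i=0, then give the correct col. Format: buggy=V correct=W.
buggy=2 correct=5

`lane % 4`[22,0]=>2
lane 22=>22/4=5, 22 mod 4=2
i=0  r:2·2+0+0=>4  c:5
col: 2 vs 5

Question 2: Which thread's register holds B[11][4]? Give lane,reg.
c=4→G=4  r=11→rhi=1,T=1,p=1
L=4*4+1=17  i=1*2+1=3

17,3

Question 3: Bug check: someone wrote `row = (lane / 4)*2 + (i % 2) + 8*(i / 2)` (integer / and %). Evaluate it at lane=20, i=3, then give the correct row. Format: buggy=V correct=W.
buggy=19 correct=9

`(lane / 4)*2 + (i % 2) + 8*(i / 2)`[20,3]->19
20: gid=5,tid=0
[3] (0*2+1+8,5) = (9,5)
row: 19 vs 9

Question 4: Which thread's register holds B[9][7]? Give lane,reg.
28,3

c=7->g=7  r=9->rb=1,t=0,b0=1
L=7*4+0=28  i=1*2+1=3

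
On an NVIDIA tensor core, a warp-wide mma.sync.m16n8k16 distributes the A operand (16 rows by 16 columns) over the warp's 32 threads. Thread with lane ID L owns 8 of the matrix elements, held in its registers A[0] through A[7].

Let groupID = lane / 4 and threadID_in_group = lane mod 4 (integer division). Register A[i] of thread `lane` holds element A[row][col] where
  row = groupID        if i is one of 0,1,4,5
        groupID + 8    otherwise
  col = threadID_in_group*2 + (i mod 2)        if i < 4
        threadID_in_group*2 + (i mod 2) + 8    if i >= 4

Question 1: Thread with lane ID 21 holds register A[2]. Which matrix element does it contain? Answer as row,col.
lane 21: gr=5 (21/4), th=1 (21%4)
i=2: r=5+8=13, c=1*2+0+0=2

13,2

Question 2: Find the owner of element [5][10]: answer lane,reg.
r=5⇒gr=5,Rb=0  c=10⇒Cb=1,th=1,odd=0
L=5*4+1=21  i=1*4+0*2+0=4

21,4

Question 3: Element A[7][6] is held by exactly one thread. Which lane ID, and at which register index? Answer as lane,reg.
r=7→G=7,rhi=0  c=6→chi=0,T=3,p=0
L=7*4+3=31  i=0*4+0*2+0=0

31,0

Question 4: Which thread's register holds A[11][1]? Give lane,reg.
r:11=>grp=3,rB=1  c:1=>cB=0,tig=0,lo=1
L=3*4+0=12  i=0*4+1*2+1=3

12,3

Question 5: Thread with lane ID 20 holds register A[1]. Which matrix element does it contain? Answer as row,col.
L=20⇒gr=20>>2=5, th=20&3=0
[1]⇒row 5+0=5  col 0·2+1+0=1

5,1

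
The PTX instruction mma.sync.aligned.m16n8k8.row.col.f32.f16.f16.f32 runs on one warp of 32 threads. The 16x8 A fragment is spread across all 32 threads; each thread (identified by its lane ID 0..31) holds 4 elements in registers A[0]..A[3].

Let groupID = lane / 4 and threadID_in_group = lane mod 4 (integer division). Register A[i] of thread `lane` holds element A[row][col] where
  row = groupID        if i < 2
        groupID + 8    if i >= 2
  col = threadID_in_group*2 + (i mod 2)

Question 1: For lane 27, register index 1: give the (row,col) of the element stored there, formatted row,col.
6,7

L=27→G=27>>2=6, T=27&3=3
[1]→row 6+0=6  col 3·2+1=7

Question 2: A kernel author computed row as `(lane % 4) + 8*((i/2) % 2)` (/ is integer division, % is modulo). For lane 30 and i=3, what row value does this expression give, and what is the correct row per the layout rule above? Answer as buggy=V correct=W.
buggy=10 correct=15

`(lane % 4) + 8*((i/2) % 2)`[30,3]⇒10
lane 30: gr=7 (30/4), th=2 (30%4)
i=3: r=7+8=15, c=2*2+1=5
row: 10 vs 15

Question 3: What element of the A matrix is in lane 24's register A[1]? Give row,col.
24: grp=6,tig=0
[1] (6+0,0*2+1) = (6,1)

6,1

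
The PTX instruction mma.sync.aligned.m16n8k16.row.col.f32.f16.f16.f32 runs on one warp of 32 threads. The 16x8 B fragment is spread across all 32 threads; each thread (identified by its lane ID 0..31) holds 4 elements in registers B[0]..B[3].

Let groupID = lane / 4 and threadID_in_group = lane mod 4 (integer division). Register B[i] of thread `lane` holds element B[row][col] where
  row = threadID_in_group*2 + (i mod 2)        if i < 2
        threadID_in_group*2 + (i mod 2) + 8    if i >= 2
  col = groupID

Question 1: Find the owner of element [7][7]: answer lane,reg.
31,1

c=7->g=7  r=7->rb=0,t=3,b0=1
L=7*4+3=31  i=0*2+1=1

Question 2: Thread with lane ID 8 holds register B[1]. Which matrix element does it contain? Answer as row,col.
8: G=2,T=0
[1] (0*2+1+0,2) = (1,2)

1,2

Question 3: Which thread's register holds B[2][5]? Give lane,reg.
21,0

c=5→G=5  r=2→rhi=0,T=1,p=0
L=5*4+1=21  i=0*2+0=0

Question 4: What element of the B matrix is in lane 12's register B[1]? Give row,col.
lane 12: grp=3 (12/4), tig=0 (12%4)
i=1: r=0*2+1+0=1, c=grp=3

1,3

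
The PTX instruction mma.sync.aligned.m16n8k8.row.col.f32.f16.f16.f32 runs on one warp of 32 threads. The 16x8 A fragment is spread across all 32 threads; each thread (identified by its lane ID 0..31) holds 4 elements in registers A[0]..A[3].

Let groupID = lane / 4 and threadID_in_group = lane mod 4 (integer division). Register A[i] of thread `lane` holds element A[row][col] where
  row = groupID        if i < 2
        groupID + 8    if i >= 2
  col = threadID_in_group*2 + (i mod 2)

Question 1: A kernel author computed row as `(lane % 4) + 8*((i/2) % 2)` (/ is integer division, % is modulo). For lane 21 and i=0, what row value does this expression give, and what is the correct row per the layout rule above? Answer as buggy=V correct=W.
buggy=1 correct=5

`(lane % 4) + 8*((i/2) % 2)`[21,0]->1
lane 21: gid=5 (21/4), tid=1 (21%4)
i=0: r=5+0=5, c=1*2+0=2
row: 1 vs 5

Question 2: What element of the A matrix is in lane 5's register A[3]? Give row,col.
9,3

lane 5: G=1 (5/4), T=1 (5%4)
i=3: r=1+8=9, c=1*2+1=3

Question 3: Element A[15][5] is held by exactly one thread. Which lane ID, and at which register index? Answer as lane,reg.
30,3

r=15⇒gr=7,Rb=1  c=5⇒th=2,odd=1
L=7*4+2=30  i=1*2+1=3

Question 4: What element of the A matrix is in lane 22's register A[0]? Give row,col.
5,4

lane 22->22/4=5, 22 mod 4=2
i=0  r:5+0->5  c:2·2+0->4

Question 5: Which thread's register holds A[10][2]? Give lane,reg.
9,2

r=10->g=2,rb=1  c=2->t=1,b0=0
L=2*4+1=9  i=1*2+0=2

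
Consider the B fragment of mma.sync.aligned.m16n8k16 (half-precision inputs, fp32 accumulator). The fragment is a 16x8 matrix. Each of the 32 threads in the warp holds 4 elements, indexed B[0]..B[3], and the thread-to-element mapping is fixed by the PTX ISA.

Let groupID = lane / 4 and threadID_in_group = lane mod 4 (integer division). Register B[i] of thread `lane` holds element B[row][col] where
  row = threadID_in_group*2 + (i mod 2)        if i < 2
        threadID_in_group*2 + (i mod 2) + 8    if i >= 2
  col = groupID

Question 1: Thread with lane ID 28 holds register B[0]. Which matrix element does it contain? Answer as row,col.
0,7

lane 28=>28/4=7, 28 mod 4=0
i=0  r:2·0+0+0=>0  c:7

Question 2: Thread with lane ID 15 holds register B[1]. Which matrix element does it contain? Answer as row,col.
7,3

lane 15: g=3 (15/4), t=3 (15%4)
i=1: r=3*2+1+0=7, c=g=3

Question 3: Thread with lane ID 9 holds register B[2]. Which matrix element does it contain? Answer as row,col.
10,2

L=9->g=9>>2=2, t=9&3=1
[2]->row 1·2+0+8=10  col g=2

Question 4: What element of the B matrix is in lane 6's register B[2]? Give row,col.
lane 6: G=1 (6/4), T=2 (6%4)
i=2: r=2*2+0+8=12, c=G=1

12,1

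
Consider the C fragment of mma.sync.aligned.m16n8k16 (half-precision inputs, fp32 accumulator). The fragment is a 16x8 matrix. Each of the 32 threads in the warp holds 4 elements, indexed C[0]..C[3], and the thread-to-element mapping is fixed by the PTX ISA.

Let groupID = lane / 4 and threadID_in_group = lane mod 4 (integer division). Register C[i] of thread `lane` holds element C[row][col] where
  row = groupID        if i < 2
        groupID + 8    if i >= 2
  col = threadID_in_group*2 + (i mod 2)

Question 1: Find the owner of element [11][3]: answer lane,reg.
r:11=>grp=3,rB=1  c:3=>tig=1,lo=1
L=3*4+1=13  i=1*2+1=3

13,3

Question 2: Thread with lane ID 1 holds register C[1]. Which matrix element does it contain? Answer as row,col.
1: gr=0,th=1
[1] (0+0,1*2+1) = (0,3)

0,3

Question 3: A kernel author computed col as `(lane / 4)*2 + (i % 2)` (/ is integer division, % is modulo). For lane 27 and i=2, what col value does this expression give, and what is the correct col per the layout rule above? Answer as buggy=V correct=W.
buggy=12 correct=6

`(lane / 4)*2 + (i % 2)`[27,2]->12
lane 27->27/4=6, 27 mod 4=3
i=2  r:6+8->14  c:2·3+0->6
col: 12 vs 6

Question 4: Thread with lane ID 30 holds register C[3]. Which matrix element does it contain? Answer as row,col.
15,5

lane 30: g=7 (30/4), t=2 (30%4)
i=3: r=7+8=15, c=2*2+1=5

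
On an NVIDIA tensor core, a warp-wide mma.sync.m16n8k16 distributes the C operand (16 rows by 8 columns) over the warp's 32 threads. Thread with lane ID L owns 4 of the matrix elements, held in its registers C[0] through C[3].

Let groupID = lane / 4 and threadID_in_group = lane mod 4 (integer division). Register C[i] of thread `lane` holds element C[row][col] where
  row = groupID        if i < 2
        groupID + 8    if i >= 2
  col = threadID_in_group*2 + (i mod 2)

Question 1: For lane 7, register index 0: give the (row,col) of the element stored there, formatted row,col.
1,6

lane 7->7/4=1, 7 mod 4=3
i=0  r:1+0->1  c:2·3+0->6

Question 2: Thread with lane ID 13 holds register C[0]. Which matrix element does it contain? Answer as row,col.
13: G=3,T=1
[0] (3+0,1*2+0) = (3,2)

3,2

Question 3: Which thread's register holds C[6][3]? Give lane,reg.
r:6=>grp=6,rB=0  c:3=>tig=1,lo=1
L=6*4+1=25  i=0*2+1=1

25,1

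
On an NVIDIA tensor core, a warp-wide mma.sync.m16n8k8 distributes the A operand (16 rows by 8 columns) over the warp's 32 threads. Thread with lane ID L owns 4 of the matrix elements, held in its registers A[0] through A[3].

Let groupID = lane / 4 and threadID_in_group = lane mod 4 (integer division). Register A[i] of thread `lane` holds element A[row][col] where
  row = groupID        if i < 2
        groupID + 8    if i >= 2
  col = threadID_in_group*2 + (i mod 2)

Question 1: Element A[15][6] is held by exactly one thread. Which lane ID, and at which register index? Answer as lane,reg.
r=15→G=7,rhi=1  c=6→T=3,p=0
L=7*4+3=31  i=1*2+0=2

31,2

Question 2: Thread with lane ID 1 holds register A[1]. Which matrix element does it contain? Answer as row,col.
0,3

1: gid=0,tid=1
[1] (0+0,1*2+1) = (0,3)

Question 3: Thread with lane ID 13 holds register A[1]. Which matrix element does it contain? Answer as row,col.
3,3

lane 13->13/4=3, 13 mod 4=1
i=1  r:3+0->3  c:2·1+1->3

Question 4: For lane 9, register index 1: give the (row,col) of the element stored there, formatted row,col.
L=9=>grp=9>>2=2, tig=9&3=1
[1]=>row 2+0=2  col 1·2+1=3

2,3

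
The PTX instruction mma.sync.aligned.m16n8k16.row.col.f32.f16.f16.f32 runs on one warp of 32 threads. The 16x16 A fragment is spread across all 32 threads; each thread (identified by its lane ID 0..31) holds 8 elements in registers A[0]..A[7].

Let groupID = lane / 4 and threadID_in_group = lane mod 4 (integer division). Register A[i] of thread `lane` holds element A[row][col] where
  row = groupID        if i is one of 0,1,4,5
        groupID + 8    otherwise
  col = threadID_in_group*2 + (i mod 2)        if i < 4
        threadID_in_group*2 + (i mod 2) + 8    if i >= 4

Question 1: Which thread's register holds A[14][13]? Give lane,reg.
r:14=>grp=6,rB=1  c:13=>cB=1,tig=2,lo=1
L=6*4+2=26  i=1*4+1*2+1=7

26,7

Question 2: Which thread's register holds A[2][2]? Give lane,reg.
r=2->g=2,rb=0  c=2->cb=0,t=1,b0=0
L=2*4+1=9  i=0*4+0*2+0=0

9,0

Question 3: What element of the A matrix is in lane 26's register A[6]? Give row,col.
14,12

lane 26: gid=6 (26/4), tid=2 (26%4)
i=6: r=6+8=14, c=2*2+0+8=12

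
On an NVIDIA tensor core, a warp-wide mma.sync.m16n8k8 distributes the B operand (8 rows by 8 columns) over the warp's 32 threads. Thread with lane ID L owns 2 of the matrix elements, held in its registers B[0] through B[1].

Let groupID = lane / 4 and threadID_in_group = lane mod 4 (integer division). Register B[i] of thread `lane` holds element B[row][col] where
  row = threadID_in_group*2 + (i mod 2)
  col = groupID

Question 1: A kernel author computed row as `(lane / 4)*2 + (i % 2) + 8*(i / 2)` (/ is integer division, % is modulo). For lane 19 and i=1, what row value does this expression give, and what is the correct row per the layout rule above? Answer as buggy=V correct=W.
buggy=9 correct=7

`(lane / 4)*2 + (i % 2) + 8*(i / 2)`[19,1]⇒9
L=19⇒gr=19>>2=4, th=19&3=3
[1]⇒row 3·2+1=7  col gr=4
row: 9 vs 7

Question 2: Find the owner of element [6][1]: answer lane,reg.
7,0

c=1⇒gr=1  r=6⇒th=3,odd=0
L=1*4+3=7  i=0=0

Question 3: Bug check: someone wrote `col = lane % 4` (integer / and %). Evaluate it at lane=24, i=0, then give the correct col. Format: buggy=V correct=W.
`lane % 4`[24,0]->0
24: g=6,t=0
[0] (0*2+0,6) = (0,6)
col: 0 vs 6

buggy=0 correct=6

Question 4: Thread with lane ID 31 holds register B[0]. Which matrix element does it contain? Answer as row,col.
6,7

L=31->gid=31>>2=7, tid=31&3=3
[0]->row 3·2+0=6  col gid=7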